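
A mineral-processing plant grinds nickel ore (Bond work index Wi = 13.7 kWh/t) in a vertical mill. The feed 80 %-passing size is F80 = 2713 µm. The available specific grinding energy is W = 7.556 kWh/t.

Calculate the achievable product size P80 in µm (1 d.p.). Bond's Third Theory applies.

P80 = 180.9 µm

W = 10 Wi / √P80 − 10 Wi / √F80
⇒ 1/√P80 = W/(10·Wi) + 1/√F80
  = 7.5560/(10·13.7) + 1/√2713 = 0.055153 + 0.019199 = 0.074352
P80 = (1/0.074352)² = 13.4495² = 180.89 µm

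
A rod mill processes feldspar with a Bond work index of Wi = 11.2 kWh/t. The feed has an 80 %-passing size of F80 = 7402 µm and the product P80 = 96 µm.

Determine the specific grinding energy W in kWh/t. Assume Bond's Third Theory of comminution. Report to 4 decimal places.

W = 10·Wi·[P80^(−½) − F80^(−½)]
1/√96 = 0.102062;  1/√7402 = 0.011623
W = 10·11.2·(0.102062 − 0.011623) = 10.1292 kWh/t

W = 10.1292 kWh/t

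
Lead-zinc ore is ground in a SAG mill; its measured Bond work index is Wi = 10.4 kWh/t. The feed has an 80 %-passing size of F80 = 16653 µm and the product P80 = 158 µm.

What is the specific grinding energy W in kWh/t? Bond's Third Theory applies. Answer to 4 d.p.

W_Bond = 10·Wi·(1/√P₈₀ − 1/√F₈₀)
1/√158 = 0.079556;  1/√16653 = 0.007749
W = 10·10.4·(0.079556 − 0.007749) = 7.4679 kWh/t

W = 7.4679 kWh/t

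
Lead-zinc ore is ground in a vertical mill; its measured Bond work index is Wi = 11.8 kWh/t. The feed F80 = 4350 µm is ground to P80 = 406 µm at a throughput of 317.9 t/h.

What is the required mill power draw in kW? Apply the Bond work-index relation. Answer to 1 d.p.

Bond: W = 10·Wi·(1/√P80 − 1/√F80)
W = 10·11.8·(1/√406 − 1/√4350) = 10·11.8·(0.034467) = 4.0671 kWh/t
P = W·T = 4.0671·317.9 = 1292.9 kW

P = 1292.9 kW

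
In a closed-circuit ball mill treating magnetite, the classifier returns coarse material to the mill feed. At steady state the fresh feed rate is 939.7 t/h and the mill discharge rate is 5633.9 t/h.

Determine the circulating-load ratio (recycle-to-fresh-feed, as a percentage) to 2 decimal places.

CL = 499.54 %

M = F + R at steady state, so:
R = M − F = 5633.9 − 939.7 = 4694.2 t/h
CL = 100·R/F = 100·4694.2/939.7 = 499.54 %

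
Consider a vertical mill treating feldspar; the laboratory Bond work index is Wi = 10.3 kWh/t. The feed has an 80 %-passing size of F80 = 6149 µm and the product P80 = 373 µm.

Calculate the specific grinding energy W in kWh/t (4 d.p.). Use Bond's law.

Bond:  W = 10 Wi (1/√P − 1/√F)
1/√373 = 0.051778;  1/√6149 = 0.012753
W = 10·10.3·(0.051778 − 0.012753) = 4.0196 kWh/t

W = 4.0196 kWh/t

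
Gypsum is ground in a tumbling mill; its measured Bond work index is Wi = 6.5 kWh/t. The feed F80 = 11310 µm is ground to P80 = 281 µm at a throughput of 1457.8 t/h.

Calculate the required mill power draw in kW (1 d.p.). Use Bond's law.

P = 4761.7 kW

W = 10 Wi (P80^-0.5 − F80^-0.5)
W = 10·6.5·(1/√281 − 1/√11310) = 10·6.5·(0.050252) = 3.2664 kWh/t
Power = W × throughput = 3.2664 kWh/t × 1457.8 t/h = 4761.7 kW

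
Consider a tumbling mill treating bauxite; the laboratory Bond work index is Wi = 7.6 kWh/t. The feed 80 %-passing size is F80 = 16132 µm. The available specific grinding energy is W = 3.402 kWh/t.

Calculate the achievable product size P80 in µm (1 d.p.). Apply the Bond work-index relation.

W = 10 Wi (P80^-0.5 − F80^-0.5)
⇒ 1/√P80 = W/(10·Wi) + 1/√F80
  = 3.4020/(10·7.6) + 1/√16132 = 0.044763 + 0.007873 = 0.052636
P80 = (1/0.052636)² = 18.9982² = 360.93 µm

P80 = 360.9 µm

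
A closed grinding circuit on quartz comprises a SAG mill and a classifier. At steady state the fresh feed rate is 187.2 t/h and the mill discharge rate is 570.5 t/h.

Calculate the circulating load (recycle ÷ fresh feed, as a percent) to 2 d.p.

Discharge = new feed + return, hence
R = M − F = 570.5 − 187.2 = 383.3 t/h
CL = 100·R/F = 100·383.3/187.2 = 204.75 %

CL = 204.75 %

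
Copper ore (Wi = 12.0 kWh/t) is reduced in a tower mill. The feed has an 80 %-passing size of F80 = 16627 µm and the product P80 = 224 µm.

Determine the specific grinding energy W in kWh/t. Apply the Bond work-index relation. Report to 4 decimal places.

W = 10·Wi·(P80^(-½) − F80^(-½))
1/√224 = 0.066815;  1/√16627 = 0.007755
W = 10·12.0·(0.066815 − 0.007755) = 7.0872 kWh/t

W = 7.0872 kWh/t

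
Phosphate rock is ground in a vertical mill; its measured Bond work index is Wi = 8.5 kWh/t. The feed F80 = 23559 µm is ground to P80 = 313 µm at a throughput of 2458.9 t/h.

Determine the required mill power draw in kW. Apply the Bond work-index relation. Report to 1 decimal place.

W = 10·Wi·(P80^(-½) − F80^(-½))
W = 10·8.5·(1/√313 − 1/√23559) = 10·8.5·(0.050008) = 4.2507 kWh/t
P = W·T = 4.2507·2458.9 = 10452.0 kW

P = 10452.0 kW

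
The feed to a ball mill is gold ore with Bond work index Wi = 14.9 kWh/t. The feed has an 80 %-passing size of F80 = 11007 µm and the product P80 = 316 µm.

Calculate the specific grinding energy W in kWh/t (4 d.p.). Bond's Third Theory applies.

W = 10 Wi (P80^-0.5 − F80^-0.5)
1/√316 = 0.056254;  1/√11007 = 0.009532
W = 10·14.9·(0.056254 − 0.009532) = 6.9617 kWh/t

W = 6.9617 kWh/t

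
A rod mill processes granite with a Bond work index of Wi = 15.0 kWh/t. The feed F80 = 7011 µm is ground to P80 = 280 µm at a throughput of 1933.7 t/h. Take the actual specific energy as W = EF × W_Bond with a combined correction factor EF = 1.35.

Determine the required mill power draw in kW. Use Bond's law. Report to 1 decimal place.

W = 10 Wi (P80^-0.5 − F80^-0.5)
W = 10·15.0·(1/√280 − 1/√7011) = 10·15.0·(0.047819) = 7.1728 kWh/t
W_actual = 1.35 × 7.1728 = 9.6833 kWh/t
Mill draw = 9.6833 × 1933.7 = 18724.5 kW

P = 18724.5 kW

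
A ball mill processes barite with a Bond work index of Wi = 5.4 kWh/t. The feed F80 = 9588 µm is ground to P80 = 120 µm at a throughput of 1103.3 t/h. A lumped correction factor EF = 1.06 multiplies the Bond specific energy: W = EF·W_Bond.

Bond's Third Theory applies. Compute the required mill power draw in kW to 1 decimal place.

P = 5120.1 kW

Bond:  W = 10 Wi (1/√P − 1/√F)
W = 10·5.4·(1/√120 − 1/√9588) = 10·5.4·(0.081075) = 4.3780 kWh/t
With EF = 1.06: W = 4.3780·1.06 = 4.6407 kWh/t
P_mill = W·ṁ = 4.6407·1103.3 = 5120.1 kW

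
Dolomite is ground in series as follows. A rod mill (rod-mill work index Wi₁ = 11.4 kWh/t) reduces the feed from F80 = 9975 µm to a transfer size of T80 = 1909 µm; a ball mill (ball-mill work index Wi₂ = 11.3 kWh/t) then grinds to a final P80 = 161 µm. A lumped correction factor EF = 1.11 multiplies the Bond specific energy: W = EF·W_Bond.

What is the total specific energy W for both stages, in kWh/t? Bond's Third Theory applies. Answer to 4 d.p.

W = 8.6437 kWh/t

W = 10·Wi·(P80^(-½) − F80^(-½))
Stage 1 (9975→1909 µm, Wi₁=11.4): W₁ = 10·11.4·(0.022887 − 0.010013) = 1.4677 kWh/t
Stage 2 (1909→161 µm, Wi₂=11.3): W₂ = 10·11.3·(0.078811 − 0.022887) = 6.3194 kWh/t
W = W₁ + W₂ = 1.4677 + 6.3194 = 7.7871 kWh/t
W_actual = 1.11 × 7.7871 = 8.6437 kWh/t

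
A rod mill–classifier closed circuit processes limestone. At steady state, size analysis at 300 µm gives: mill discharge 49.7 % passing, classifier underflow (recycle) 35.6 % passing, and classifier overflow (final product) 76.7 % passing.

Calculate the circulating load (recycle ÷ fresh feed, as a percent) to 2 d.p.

CL = 191.49 %

Classifier node, passing 300 µm:
Fd + Rd = Ru + Fo ⇒ R/F = (o−d)/(d−u)
r = (76.7 − 49.7)/(49.7 − 35.6) = 27.0/14.1 = 1.9149
CL = 100·r = 191.49 %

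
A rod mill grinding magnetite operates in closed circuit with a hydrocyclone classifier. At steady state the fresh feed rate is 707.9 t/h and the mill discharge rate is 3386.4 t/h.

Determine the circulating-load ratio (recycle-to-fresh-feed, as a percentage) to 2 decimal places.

CL = 378.37 %

Mill node: discharge = fresh + recycle.
R = M − F = 3386.4 − 707.9 = 2678.5 t/h
CL = 100·R/F = 100·2678.5/707.9 = 378.37 %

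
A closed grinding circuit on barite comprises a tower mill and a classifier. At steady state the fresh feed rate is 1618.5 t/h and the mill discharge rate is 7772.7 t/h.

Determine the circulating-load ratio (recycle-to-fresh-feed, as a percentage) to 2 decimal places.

CL = 380.24 %

Mill node: discharge = fresh + recycle.
R = M − F = 7772.7 − 1618.5 = 6154.2 t/h
CL = 100·R/F = 100·6154.2/1618.5 = 380.24 %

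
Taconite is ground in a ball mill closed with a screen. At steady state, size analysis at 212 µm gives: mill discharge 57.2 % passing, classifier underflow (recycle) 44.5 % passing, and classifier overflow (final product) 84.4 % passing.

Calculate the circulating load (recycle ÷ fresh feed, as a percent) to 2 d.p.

CL = 214.17 %

Classifier node, passing 212 µm:
(1+r)·d = r·u + o ⇒ r = (o−d)/(d−u)
r = (84.4 − 57.2)/(57.2 − 44.5) = 27.2/12.7 = 2.1417
CL = 100·r = 214.17 %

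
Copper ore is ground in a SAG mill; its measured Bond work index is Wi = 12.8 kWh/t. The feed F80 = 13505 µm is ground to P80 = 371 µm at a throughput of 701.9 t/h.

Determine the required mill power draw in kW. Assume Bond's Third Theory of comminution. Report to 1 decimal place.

W = 10·Wi·[P80^(−½) − F80^(−½)]
W = 10·12.8·(1/√371 − 1/√13505) = 10·12.8·(0.043312) = 5.5440 kWh/t
P_mill = W·ṁ = 5.5440·701.9 = 3891.3 kW

P = 3891.3 kW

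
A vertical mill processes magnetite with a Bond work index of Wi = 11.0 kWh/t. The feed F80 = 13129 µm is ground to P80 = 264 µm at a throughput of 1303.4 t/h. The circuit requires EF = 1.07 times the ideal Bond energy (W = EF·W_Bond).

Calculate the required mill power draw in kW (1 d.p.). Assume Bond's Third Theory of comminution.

P = 8102.9 kW

W = 10·Wi·(P80^(-½) − F80^(-½))
W = 10·11.0·(1/√264 − 1/√13129) = 10·11.0·(0.052818) = 5.8100 kWh/t
With EF = 1.07: W = 5.8100·1.07 = 6.2167 kWh/t
Power = W × throughput = 6.2167 kWh/t × 1303.4 t/h = 8102.9 kW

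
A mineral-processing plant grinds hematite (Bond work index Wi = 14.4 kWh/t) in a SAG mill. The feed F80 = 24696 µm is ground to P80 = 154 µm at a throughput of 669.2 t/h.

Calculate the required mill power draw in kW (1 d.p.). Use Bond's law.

W = 10 Wi (1/√P80 − 1/√F80)  [Bond]
W = 10·14.4·(1/√154 − 1/√24696) = 10·14.4·(0.074219) = 10.6875 kWh/t
P_mill = W·ṁ = 10.6875·669.2 = 7152.1 kW

P = 7152.1 kW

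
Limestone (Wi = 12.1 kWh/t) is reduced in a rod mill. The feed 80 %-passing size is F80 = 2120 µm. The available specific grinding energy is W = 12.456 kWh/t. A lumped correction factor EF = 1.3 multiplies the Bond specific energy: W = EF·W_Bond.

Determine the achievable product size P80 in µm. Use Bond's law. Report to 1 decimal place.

P80 = 98.2 µm

Bond: W = 10·Wi·(1/√P80 − 1/√F80)
W_Bond = W / EF = 12.456 / 1.3 = 9.5815 kWh/t
⇒ 1/√P80 = W_Bond/(10·Wi) + 1/√F80
  = 9.5815/(10·12.1) + 1/√2120 = 0.079186 + 0.021719 = 0.100905
P80 = (1/0.100905)² = 9.9103² = 98.21 µm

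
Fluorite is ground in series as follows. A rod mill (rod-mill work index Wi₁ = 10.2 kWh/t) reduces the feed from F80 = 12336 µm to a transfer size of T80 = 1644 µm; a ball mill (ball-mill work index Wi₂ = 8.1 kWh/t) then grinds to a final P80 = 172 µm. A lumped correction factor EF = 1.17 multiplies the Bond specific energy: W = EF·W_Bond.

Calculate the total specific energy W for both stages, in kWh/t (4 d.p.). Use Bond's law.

W = 10·Wi·[P80^(−½) − F80^(−½)]
Stage 1 (12336→1644 µm, Wi₁=10.2): W₁ = 10·10.2·(0.024663 − 0.009004) = 1.5973 kWh/t
Stage 2 (1644→172 µm, Wi₂=8.1): W₂ = 10·8.1·(0.076249 − 0.024663) = 4.1785 kWh/t
W = W₁ + W₂ = 1.5973 + 4.1785 = 5.7758 kWh/t
Corrected W = EF·W_Bond = 1.17·5.7758 = 6.7576 kWh/t

W = 6.7576 kWh/t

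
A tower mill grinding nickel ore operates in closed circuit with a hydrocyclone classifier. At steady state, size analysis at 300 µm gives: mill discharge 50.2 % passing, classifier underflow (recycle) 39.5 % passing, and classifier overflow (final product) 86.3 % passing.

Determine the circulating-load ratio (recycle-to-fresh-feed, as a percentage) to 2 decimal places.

Let r = R/F. Size balance at 300 µm:
(1+r)d = ru + o → r = (o−d)/(d−u)
r = (86.3 − 50.2)/(50.2 − 39.5) = 36.1/10.7 = 3.3738
CL = 100·r = 337.38 %

CL = 337.38 %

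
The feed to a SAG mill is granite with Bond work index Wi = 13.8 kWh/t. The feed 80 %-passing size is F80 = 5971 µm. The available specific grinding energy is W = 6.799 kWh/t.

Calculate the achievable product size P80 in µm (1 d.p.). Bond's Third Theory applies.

P80 = 258.4 µm

W_Bond = 10·Wi·(1/√P₈₀ − 1/√F₈₀)
P80^-0.5 = F80^-0.5 + W/(10 Wi)
  = 6.7990/(10·13.8) + 1/√5971 = 0.049268 + 0.012941 = 0.062209
P80 = (1/0.062209)² = 16.0747² = 258.40 µm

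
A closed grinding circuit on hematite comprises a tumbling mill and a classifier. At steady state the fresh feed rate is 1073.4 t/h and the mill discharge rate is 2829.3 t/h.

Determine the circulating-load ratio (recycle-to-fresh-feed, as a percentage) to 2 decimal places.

CL = 163.58 %

Mill node: discharge = fresh + recycle.
R = M − F = 2829.3 − 1073.4 = 1755.9 t/h
CL = 100·R/F = 100·1755.9/1073.4 = 163.58 %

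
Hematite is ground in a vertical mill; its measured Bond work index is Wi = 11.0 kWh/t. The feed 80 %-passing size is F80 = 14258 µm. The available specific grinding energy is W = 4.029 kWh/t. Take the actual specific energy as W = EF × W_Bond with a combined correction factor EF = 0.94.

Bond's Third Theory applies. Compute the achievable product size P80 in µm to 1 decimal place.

W = 10·Wi·[P80^(−½) − F80^(−½)]
W_Bond = W / EF = 4.029 / 0.94 = 4.2862 kWh/t
⇒ 1/√P80 = W_Bond/(10·Wi) + 1/√F80
  = 4.2862/(10·11.0) + 1/√14258 = 0.038965 + 0.008375 = 0.047340
P80 = (1/0.047340)² = 21.1238² = 446.22 µm

P80 = 446.2 µm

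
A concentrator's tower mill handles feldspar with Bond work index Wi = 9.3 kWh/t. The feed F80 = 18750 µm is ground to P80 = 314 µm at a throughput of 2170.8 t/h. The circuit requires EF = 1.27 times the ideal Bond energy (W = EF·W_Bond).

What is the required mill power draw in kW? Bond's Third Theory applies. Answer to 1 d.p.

W = 10·Wi·[P80^(−½) − F80^(−½)]
W = 10·9.3·(1/√314 − 1/√18750) = 10·9.3·(0.049130) = 4.5691 kWh/t
Corrected W = EF·W_Bond = 1.27·4.5691 = 5.8028 kWh/t
P_mill = W·ṁ = 5.8028·2170.8 = 12596.7 kW

P = 12596.7 kW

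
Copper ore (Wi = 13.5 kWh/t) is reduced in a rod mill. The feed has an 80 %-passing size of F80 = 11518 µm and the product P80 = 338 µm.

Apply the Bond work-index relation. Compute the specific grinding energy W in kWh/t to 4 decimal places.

W_Bond = 10·Wi·(1/√P₈₀ − 1/√F₈₀)
1/√338 = 0.054393;  1/√11518 = 0.009318
W = 10·13.5·(0.054393 − 0.009318) = 6.0851 kWh/t

W = 6.0851 kWh/t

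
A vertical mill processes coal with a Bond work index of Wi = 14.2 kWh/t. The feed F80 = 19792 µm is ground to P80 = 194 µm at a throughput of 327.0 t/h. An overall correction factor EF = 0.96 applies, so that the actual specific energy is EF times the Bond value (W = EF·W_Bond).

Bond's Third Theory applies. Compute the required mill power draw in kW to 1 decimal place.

P = 2883.6 kW

W = 10·Wi·[P80^(−½) − F80^(−½)]
W = 10·14.2·(1/√194 − 1/√19792) = 10·14.2·(0.064688) = 9.1857 kWh/t
With EF = 0.96: W = 9.1857·0.96 = 8.8182 kWh/t
Power = W × throughput = 8.8182 kWh/t × 327.0 t/h = 2883.6 kW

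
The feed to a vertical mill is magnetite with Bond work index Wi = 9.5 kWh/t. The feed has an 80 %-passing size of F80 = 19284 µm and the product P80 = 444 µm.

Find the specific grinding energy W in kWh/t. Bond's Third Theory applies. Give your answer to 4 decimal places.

W = 3.8244 kWh/t

W_Bond = 10·Wi·(1/√P₈₀ − 1/√F₈₀)
1/√444 = 0.047458;  1/√19284 = 0.007201
W = 10·9.5·(0.047458 − 0.007201) = 3.8244 kWh/t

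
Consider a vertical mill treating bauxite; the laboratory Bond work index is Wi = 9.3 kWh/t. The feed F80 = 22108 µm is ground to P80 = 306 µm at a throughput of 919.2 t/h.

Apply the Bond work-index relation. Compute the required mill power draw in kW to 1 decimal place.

Bond: W = 10·Wi·(1/√P80 − 1/√F80)
W = 10·9.3·(1/√306 − 1/√22108) = 10·9.3·(0.050441) = 4.6910 kWh/t
P_mill = W·ṁ = 4.6910·919.2 = 4312.0 kW

P = 4312.0 kW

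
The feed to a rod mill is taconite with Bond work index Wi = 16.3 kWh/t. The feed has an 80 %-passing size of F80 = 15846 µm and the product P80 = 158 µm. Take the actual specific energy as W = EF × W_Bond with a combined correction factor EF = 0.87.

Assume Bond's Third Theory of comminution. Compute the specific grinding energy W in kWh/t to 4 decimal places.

W = 10.1553 kWh/t

W = 10 Wi (1/√P80 − 1/√F80)  [Bond]
1/√158 = 0.079556;  1/√15846 = 0.007944
W = 10·16.3·(0.079556 − 0.007944) = 11.6727 kWh/t
Apply correction: 11.6727 × 0.87 = 10.1553 kWh/t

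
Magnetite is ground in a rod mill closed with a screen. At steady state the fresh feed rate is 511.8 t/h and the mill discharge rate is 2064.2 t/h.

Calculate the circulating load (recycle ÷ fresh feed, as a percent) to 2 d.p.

CL = 303.32 %

Discharge = new feed + return, hence
R = M − F = 2064.2 − 511.8 = 1552.4 t/h
CL = 100·R/F = 100·1552.4/511.8 = 303.32 %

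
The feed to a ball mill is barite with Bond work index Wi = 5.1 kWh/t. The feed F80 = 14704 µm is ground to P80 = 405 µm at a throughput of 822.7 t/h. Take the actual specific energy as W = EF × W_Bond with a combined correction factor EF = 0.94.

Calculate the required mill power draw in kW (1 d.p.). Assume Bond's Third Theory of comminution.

Bond: W = 10·Wi·(1/√P80 − 1/√F80)
W = 10·5.1·(1/√405 − 1/√14704) = 10·5.1·(0.041444) = 2.1136 kWh/t
W_actual = 0.94 × 2.1136 = 1.9868 kWh/t
Power = W × throughput = 1.9868 kWh/t × 822.7 t/h = 1634.5 kW

P = 1634.5 kW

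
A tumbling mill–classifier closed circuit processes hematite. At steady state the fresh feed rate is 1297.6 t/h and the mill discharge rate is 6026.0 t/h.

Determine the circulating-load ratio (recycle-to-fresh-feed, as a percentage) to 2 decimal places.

CL = 364.40 %

Steady state: M = F + R.
R = M − F = 6026.0 − 1297.6 = 4728.4 t/h
CL = 100·R/F = 100·4728.4/1297.6 = 364.40 %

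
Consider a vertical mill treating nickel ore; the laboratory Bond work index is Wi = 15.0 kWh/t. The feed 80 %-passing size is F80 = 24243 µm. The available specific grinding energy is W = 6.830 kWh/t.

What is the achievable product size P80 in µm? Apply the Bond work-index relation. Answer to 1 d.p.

P80 = 370.5 µm

W = 10 Wi (P80^-0.5 − F80^-0.5)
⇒ 1/√P80 = W/(10 Wi) + 1/√F80
  = 6.8300/(10·15.0) + 1/√24243 = 0.045533 + 0.006423 = 0.051956
P80 = (1/0.051956)² = 19.2471² = 370.45 µm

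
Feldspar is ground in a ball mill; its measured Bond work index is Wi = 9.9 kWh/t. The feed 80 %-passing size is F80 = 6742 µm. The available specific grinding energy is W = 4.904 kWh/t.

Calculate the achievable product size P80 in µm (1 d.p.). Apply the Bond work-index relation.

P80 = 262.6 µm

W = 10·Wi·(P80^(-½) − F80^(-½))
P80^-0.5 = F80^-0.5 + W/(10 Wi)
  = 4.9040/(10·9.9) + 1/√6742 = 0.049535 + 0.012179 = 0.061714
P80 = (1/0.061714)² = 16.2037² = 262.56 µm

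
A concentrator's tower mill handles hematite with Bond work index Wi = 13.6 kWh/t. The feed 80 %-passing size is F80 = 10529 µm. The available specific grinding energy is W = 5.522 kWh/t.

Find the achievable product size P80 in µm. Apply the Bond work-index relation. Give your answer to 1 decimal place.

P80 = 394.5 µm

W = 10 Wi (P80^-0.5 − F80^-0.5)
P80^-0.5 = F80^-0.5 + W/(10 Wi)
  = 5.5220/(10·13.6) + 1/√10529 = 0.040603 + 0.009746 = 0.050348
P80 = (1/0.050348)² = 19.8616² = 394.48 µm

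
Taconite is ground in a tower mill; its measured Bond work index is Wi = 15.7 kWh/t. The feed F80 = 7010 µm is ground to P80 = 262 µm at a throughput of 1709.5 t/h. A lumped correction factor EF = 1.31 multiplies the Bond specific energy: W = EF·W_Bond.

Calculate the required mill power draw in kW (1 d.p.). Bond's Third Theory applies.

W = 10 Wi (1/√P80 − 1/√F80)  [Bond]
W = 10·15.7·(1/√262 − 1/√7010) = 10·15.7·(0.049836) = 7.8243 kWh/t
W_actual = 1.31 × 7.8243 = 10.2499 kWh/t
P = W·T = 10.2499·1709.5 = 17522.1 kW

P = 17522.1 kW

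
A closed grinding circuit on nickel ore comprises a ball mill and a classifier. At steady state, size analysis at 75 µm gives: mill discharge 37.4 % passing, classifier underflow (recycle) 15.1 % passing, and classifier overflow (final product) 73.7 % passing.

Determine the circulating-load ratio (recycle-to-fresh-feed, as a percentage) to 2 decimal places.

CL = 162.78 %

Balance %-passing 75 µm (r = R/F):
Fd + Rd = Ru + Fo ⇒ R/F = (o−d)/(d−u)
r = (73.7 − 37.4)/(37.4 − 15.1) = 36.3/22.3 = 1.6278
CL = 100·r = 162.78 %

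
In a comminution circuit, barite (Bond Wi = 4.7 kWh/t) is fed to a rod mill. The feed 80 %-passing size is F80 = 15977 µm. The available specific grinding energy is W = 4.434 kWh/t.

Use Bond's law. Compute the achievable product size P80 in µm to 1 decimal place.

W = 10 Wi / √P80 − 10 Wi / √F80
⇒ 1/√P80 = W/(10 Wi) + 1/√F80
  = 4.4340/(10·4.7) + 1/√15977 = 0.094340 + 0.007911 = 0.102252
P80 = (1/0.102252)² = 9.7798² = 95.64 µm

P80 = 95.6 µm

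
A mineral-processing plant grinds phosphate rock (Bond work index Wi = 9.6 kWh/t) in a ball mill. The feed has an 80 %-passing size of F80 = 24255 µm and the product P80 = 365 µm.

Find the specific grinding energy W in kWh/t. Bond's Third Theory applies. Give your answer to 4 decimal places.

W = 10·Wi·[P80^(−½) − F80^(−½)]
1/√365 = 0.052342;  1/√24255 = 0.006421
W = 10·9.6·(0.052342 − 0.006421) = 4.4085 kWh/t

W = 4.4085 kWh/t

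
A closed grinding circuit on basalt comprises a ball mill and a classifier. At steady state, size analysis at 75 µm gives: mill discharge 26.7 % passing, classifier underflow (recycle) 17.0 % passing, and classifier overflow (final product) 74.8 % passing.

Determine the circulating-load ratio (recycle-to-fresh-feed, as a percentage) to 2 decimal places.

Two-product formula at 75 µm:
(1+r)·d = r·u + o ⇒ r = (o−d)/(d−u)
r = (74.8 − 26.7)/(26.7 − 17.0) = 48.1/9.7 = 4.9588
CL = 100·r = 495.88 %

CL = 495.88 %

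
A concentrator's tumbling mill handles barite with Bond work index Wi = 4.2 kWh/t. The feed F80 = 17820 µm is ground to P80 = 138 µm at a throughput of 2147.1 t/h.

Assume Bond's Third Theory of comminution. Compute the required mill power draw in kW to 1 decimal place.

P = 7000.9 kW

W = 10 Wi (1/√P80 − 1/√F80)  [Bond]
W = 10·4.2·(1/√138 − 1/√17820) = 10·4.2·(0.077635) = 3.2607 kWh/t
P = W·T = 3.2607·2147.1 = 7000.9 kW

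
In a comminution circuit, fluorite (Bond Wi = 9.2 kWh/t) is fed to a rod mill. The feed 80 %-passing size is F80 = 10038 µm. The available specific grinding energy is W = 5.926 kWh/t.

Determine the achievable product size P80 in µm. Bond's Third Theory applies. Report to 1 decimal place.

W_Bond = 10·Wi·(1/√P₈₀ − 1/√F₈₀)
⇒ 1/√P80 = W/(10 Wi) + 1/√F80
  = 5.9260/(10·9.2) + 1/√10038 = 0.064413 + 0.009981 = 0.074394
P80 = (1/0.074394)² = 13.4419² = 180.69 µm

P80 = 180.7 µm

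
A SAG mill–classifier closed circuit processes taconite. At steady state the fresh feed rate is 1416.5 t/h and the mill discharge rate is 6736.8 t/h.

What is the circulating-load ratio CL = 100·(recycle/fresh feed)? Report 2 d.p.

Steady state: M = F + R.
R = M − F = 6736.8 − 1416.5 = 5320.3 t/h
CL = 100·R/F = 100·5320.3/1416.5 = 375.59 %

CL = 375.59 %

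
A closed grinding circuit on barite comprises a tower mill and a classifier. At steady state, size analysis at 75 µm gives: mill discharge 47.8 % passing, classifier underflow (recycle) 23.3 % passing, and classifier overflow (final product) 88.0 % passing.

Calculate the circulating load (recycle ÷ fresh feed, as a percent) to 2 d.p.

CL = 164.08 %

Balance %-passing 75 µm (r = R/F):
d + r·d = r·u + o → r(d−u) = o−d
r = (88.0 − 47.8)/(47.8 − 23.3) = 40.2/24.5 = 1.6408
CL = 100·r = 164.08 %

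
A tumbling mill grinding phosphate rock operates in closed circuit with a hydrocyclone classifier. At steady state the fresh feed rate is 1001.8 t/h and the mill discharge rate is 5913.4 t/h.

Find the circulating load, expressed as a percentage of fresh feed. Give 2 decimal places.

CL = 490.28 %

Discharge = new feed + return, hence
R = M − F = 5913.4 − 1001.8 = 4911.6 t/h
CL = 100·R/F = 100·4911.6/1001.8 = 490.28 %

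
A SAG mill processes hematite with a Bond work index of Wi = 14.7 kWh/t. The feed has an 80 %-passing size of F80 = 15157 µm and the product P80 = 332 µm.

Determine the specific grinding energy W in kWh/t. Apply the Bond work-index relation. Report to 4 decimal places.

W = 10 Wi / √P80 − 10 Wi / √F80
1/√332 = 0.054882;  1/√15157 = 0.008123
W = 10·14.7·(0.054882 − 0.008123) = 6.8737 kWh/t

W = 6.8737 kWh/t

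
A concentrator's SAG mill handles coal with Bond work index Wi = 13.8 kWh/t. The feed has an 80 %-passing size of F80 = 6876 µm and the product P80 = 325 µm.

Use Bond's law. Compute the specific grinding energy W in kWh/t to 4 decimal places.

W_Bond = 10·Wi·(1/√P₈₀ − 1/√F₈₀)
1/√325 = 0.055470;  1/√6876 = 0.012060
W = 10·13.8·(0.055470 − 0.012060) = 5.9906 kWh/t

W = 5.9906 kWh/t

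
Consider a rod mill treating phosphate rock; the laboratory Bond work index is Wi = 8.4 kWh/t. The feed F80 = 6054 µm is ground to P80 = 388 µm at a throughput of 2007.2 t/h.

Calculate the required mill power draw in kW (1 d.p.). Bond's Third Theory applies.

Bond: W = 10·Wi·(1/√P80 − 1/√F80)
W = 10·8.4·(1/√388 − 1/√6054) = 10·8.4·(0.037915) = 3.1849 kWh/t
P = W·T = 3.1849·2007.2 = 6392.7 kW

P = 6392.7 kW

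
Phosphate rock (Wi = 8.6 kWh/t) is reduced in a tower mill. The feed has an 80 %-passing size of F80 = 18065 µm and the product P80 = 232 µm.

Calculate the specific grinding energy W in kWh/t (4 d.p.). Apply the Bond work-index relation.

W = 10 Wi (P80^-0.5 − F80^-0.5)
1/√232 = 0.065653;  1/√18065 = 0.007440
W = 10·8.6·(0.065653 − 0.007440) = 5.0063 kWh/t

W = 5.0063 kWh/t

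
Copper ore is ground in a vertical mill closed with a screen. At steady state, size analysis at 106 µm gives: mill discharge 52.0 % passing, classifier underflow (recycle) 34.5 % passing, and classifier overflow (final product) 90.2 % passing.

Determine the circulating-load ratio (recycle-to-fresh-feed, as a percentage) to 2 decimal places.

Two-product formula at 106 µm:
(1+r)·d = r·u + o ⇒ r = (o−d)/(d−u)
r = (90.2 − 52.0)/(52.0 − 34.5) = 38.2/17.5 = 2.1829
CL = 100·r = 218.29 %

CL = 218.29 %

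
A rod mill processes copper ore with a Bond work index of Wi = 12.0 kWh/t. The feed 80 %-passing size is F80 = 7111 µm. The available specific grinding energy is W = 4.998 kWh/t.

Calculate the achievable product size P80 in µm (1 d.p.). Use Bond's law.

P80 = 349.3 µm

W = 10·Wi·(P80^(-½) − F80^(-½))
⇒ 1/√P80 = W/(10·Wi) + 1/√F80
  = 4.9980/(10·12.0) + 1/√7111 = 0.041650 + 0.011859 = 0.053509
P80 = (1/0.053509)² = 18.6886² = 349.26 µm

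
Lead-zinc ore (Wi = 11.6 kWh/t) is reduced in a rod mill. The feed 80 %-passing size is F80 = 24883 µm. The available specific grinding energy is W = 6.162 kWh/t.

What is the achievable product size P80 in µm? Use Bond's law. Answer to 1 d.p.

W_Bond = 10·Wi·(1/√P₈₀ − 1/√F₈₀)
⇒ 1/√P80 = W/(10 Wi) + 1/√F80
  = 6.1620/(10·11.6) + 1/√24883 = 0.053121 + 0.006339 = 0.059460
P80 = (1/0.059460)² = 16.8180² = 282.85 µm

P80 = 282.8 µm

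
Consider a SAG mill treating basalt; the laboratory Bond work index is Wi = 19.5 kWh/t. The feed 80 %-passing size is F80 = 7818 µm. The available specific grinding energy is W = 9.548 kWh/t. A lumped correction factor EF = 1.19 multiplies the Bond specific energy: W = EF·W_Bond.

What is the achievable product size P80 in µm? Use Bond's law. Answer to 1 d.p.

P80 = 363.4 µm

W = 10·Wi·(P80^(-½) − F80^(-½))
W_Bond = W / EF = 9.548 / 1.19 = 8.0235 kWh/t
⇒ 1/√P80 = W_Bond/(10 Wi) + 1/√F80
  = 8.0235/(10·19.5) + 1/√7818 = 0.041146 + 0.011310 = 0.052456
P80 = (1/0.052456)² = 19.0636² = 363.42 µm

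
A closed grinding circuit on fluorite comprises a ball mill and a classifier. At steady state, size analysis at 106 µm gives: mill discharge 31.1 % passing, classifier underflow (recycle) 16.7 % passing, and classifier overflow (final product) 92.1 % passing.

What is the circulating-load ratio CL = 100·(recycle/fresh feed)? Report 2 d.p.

CL = 423.61 %

Two-product formula at 106 µm:
r = (o − d)/(d − u)
r = (92.1 − 31.1)/(31.1 − 16.7) = 61.0/14.4 = 4.2361
CL = 100·r = 423.61 %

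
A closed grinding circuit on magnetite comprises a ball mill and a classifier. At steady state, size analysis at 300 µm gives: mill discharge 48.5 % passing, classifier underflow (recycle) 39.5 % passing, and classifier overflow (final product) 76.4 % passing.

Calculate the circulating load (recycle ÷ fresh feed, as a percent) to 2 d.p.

Let r = R/F. Size balance at 300 µm:
Fd + Rd = Ru + Fo ⇒ R/F = (o−d)/(d−u)
r = (76.4 − 48.5)/(48.5 − 39.5) = 27.9/9.0 = 3.1000
CL = 100·r = 310.00 %

CL = 310.00 %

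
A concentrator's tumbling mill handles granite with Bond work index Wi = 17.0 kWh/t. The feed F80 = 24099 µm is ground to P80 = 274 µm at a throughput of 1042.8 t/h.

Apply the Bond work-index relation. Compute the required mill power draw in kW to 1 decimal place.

P = 9567.7 kW

W = 10 Wi (P80^-0.5 − F80^-0.5)
W = 10·17.0·(1/√274 − 1/√24099) = 10·17.0·(0.053971) = 9.1750 kWh/t
P_mill = W·ṁ = 9.1750·1042.8 = 9567.7 kW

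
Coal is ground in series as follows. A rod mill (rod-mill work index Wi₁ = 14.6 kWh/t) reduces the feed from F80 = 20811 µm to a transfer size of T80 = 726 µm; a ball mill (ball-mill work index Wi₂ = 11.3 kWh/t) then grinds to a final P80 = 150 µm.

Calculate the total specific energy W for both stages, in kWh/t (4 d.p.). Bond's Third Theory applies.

W = 9.4391 kWh/t

W = 10·Wi·[P80^(−½) − F80^(−½)]
Stage 1 (20811→726 µm, Wi₁=14.6): W₁ = 10·14.6·(0.037113 − 0.006932) = 4.4065 kWh/t
Stage 2 (726→150 µm, Wi₂=11.3): W₂ = 10·11.3·(0.081650 − 0.037113) = 5.0326 kWh/t
W = W₁ + W₂ = 4.4065 + 5.0326 = 9.4391 kWh/t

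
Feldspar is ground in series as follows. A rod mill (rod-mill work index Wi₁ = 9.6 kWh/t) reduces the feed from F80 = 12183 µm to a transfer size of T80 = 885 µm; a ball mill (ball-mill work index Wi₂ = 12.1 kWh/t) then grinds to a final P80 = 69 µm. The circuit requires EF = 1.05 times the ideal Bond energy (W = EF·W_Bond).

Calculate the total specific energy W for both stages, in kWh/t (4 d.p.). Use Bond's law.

W = 10 Wi (1/√P80 − 1/√F80)  [Bond]
Stage 1 (12183→885 µm, Wi₁=9.6): W₁ = 10·9.6·(0.033615 − 0.009060) = 2.3573 kWh/t
Stage 2 (885→69 µm, Wi₂=12.1): W₂ = 10·12.1·(0.120386 − 0.033615) = 10.4993 kWh/t
W = W₁ + W₂ = 2.3573 + 10.4993 = 12.8566 kWh/t
With EF = 1.05: W = 12.8566·1.05 = 13.4994 kWh/t

W = 13.4994 kWh/t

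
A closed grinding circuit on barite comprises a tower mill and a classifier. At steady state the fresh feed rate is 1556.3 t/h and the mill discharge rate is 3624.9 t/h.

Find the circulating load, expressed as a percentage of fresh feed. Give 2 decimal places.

Steady state: M = F + R.
R = M − F = 3624.9 − 1556.3 = 2068.6 t/h
CL = 100·R/F = 100·2068.6/1556.3 = 132.92 %

CL = 132.92 %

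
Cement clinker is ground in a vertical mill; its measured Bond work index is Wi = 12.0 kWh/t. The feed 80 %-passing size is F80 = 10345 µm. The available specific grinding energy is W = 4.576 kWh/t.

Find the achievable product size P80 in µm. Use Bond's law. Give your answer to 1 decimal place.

P80 = 434.7 µm

W = 10·Wi·[P80^(−½) − F80^(−½)]
1/√P80 = 1/√F80 + W/(10·Wi)
  = 4.5760/(10·12.0) + 1/√10345 = 0.038133 + 0.009832 = 0.047965
P80 = (1/0.047965)² = 20.8485² = 434.66 µm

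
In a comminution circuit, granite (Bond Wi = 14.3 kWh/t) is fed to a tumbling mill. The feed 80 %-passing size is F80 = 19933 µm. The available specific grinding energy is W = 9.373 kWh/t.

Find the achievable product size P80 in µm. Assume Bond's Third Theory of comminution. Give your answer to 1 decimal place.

P80 = 189.6 µm

W = 10 Wi / √P80 − 10 Wi / √F80
P80^-0.5 = F80^-0.5 + W/(10 Wi)
  = 9.3730/(10·14.3) + 1/√19933 = 0.065545 + 0.007083 = 0.072628
P80 = (1/0.072628)² = 13.7687² = 189.58 µm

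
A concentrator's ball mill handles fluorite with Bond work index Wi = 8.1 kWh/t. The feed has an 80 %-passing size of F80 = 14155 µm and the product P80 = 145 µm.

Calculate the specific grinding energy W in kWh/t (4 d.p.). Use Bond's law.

W = 10 Wi (1/√P80 − 1/√F80)  [Bond]
1/√145 = 0.083045;  1/√14155 = 0.008405
W = 10·8.1·(0.083045 − 0.008405) = 6.0459 kWh/t

W = 6.0459 kWh/t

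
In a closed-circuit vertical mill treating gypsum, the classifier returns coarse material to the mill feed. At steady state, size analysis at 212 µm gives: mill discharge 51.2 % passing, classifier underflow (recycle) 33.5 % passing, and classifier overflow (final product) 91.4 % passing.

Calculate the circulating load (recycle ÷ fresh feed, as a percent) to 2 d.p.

Let r = R/F. Size balance at 212 µm:
Fd + Rd = Ru + Fo ⇒ R/F = (o−d)/(d−u)
r = (91.4 − 51.2)/(51.2 − 33.5) = 40.2/17.7 = 2.2712
CL = 100·r = 227.12 %

CL = 227.12 %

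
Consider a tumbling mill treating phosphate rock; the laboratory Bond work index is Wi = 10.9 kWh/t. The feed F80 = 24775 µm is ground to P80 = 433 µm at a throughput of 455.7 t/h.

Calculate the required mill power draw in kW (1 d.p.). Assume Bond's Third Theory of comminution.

P = 2071.5 kW

W = 10 Wi (1/√P80 − 1/√F80)  [Bond]
W = 10·10.9·(1/√433 − 1/√24775) = 10·10.9·(0.041704) = 4.5457 kWh/t
P = W·T = 4.5457·455.7 = 2071.5 kW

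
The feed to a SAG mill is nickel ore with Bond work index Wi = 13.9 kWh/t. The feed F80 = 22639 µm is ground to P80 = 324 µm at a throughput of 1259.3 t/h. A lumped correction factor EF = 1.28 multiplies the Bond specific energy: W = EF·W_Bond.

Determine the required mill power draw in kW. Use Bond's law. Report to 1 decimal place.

W = 10 Wi / √P80 − 10 Wi / √F80
W = 10·13.9·(1/√324 − 1/√22639) = 10·13.9·(0.048909) = 6.7984 kWh/t
With EF = 1.28: W = 6.7984·1.28 = 8.7020 kWh/t
P_mill = W·ṁ = 8.7020·1259.3 = 10958.4 kW

P = 10958.4 kW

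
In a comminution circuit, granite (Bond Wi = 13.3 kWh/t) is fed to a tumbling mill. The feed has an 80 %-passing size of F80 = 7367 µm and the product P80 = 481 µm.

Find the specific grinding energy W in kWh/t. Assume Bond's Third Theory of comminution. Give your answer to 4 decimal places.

W = 4.5147 kWh/t

W = 10·Wi·[P80^(−½) − F80^(−½)]
1/√481 = 0.045596;  1/√7367 = 0.011651
W = 10·13.3·(0.045596 − 0.011651) = 4.5147 kWh/t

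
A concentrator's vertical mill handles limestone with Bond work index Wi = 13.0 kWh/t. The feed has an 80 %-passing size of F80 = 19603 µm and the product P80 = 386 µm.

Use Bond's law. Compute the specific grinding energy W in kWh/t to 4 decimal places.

W = 5.6883 kWh/t

W = 10 Wi (P80^-0.5 − F80^-0.5)
1/√386 = 0.050899;  1/√19603 = 0.007142
W = 10·13.0·(0.050899 − 0.007142) = 5.6883 kWh/t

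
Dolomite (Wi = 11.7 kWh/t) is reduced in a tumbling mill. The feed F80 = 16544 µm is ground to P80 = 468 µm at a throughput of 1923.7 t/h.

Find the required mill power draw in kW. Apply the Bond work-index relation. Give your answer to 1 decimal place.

W = 10 Wi (P80^-0.5 − F80^-0.5)
W = 10·11.7·(1/√468 − 1/√16544) = 10·11.7·(0.038450) = 4.4987 kWh/t
P = W·T = 4.4987·1923.7 = 8654.1 kW

P = 8654.1 kW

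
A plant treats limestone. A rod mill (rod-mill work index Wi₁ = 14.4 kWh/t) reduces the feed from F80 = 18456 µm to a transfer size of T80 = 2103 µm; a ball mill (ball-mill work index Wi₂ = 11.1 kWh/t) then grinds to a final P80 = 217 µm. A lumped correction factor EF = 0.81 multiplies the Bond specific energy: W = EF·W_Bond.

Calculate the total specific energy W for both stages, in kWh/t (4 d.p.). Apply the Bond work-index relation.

W = 5.8278 kWh/t

Bond:  W = 10 Wi (1/√P − 1/√F)
Stage 1 (18456→2103 µm, Wi₁=14.4): W₁ = 10·14.4·(0.021806 − 0.007361) = 2.0801 kWh/t
Stage 2 (2103→217 µm, Wi₂=11.1): W₂ = 10·11.1·(0.067884 − 0.021806) = 5.1147 kWh/t
W = W₁ + W₂ = 2.0801 + 5.1147 = 7.1948 kWh/t
With EF = 0.81: W = 7.1948·0.81 = 5.8278 kWh/t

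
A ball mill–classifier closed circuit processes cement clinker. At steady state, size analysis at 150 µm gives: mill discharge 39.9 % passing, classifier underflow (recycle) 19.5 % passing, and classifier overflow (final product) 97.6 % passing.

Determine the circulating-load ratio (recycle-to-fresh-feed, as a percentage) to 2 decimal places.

Two-product formula at 150 µm:
r = (o − d)/(d − u)
r = (97.6 − 39.9)/(39.9 − 19.5) = 57.7/20.4 = 2.8284
CL = 100·r = 282.84 %

CL = 282.84 %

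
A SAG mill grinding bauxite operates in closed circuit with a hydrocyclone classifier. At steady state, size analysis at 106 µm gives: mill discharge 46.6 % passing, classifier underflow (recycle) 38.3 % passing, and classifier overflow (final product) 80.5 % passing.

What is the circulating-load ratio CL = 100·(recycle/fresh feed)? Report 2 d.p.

CL = 408.43 %

Classifier node, passing 106 µm:
d + r·d = r·u + o → r(d−u) = o−d
r = (80.5 − 46.6)/(46.6 − 38.3) = 33.9/8.3 = 4.0843
CL = 100·r = 408.43 %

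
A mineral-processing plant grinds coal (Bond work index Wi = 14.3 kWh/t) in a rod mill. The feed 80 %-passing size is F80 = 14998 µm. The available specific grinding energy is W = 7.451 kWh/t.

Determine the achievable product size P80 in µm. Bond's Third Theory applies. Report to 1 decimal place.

W = 10 Wi / √P80 − 10 Wi / √F80
P80^-0.5 = F80^-0.5 + W/(10 Wi)
  = 7.4510/(10·14.3) + 1/√14998 = 0.052105 + 0.008166 = 0.060270
P80 = (1/0.060270)² = 16.5919² = 275.29 µm

P80 = 275.3 µm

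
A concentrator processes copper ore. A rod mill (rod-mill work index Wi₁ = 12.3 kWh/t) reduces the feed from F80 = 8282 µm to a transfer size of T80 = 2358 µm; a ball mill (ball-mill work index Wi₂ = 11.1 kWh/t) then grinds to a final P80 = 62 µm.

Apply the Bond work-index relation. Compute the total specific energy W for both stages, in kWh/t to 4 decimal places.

Bond: W = 10·Wi·(1/√P80 − 1/√F80)
Stage 1 (8282→2358 µm, Wi₁=12.3): W₁ = 10·12.3·(0.020593 − 0.010988) = 1.1814 kWh/t
Stage 2 (2358→62 µm, Wi₂=11.1): W₂ = 10·11.1·(0.127000 − 0.020593) = 11.8111 kWh/t
W = W₁ + W₂ = 1.1814 + 11.8111 = 12.9926 kWh/t

W = 12.9926 kWh/t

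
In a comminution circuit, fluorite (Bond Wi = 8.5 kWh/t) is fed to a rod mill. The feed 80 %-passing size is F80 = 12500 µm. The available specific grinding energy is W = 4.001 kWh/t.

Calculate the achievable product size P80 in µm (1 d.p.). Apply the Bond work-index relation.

P80 = 318.7 µm

W = 10·Wi·(P80^(-½) − F80^(-½))
P80^(−½) = W/(10 Wi) + F80^(−½)
  = 4.0010/(10·8.5) + 1/√12500 = 0.047071 + 0.008944 = 0.056015
P80 = (1/0.056015)² = 17.8524² = 318.71 µm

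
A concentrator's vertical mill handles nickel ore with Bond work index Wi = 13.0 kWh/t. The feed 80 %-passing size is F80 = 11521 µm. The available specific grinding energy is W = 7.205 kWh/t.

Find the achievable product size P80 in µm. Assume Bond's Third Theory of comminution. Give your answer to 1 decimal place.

W = 10 Wi (P80^-0.5 − F80^-0.5)
P80^(−½) = W/(10 Wi) + F80^(−½)
  = 7.2050/(10·13.0) + 1/√11521 = 0.055423 + 0.009317 = 0.064740
P80 = (1/0.064740)² = 15.4465² = 238.59 µm

P80 = 238.6 µm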